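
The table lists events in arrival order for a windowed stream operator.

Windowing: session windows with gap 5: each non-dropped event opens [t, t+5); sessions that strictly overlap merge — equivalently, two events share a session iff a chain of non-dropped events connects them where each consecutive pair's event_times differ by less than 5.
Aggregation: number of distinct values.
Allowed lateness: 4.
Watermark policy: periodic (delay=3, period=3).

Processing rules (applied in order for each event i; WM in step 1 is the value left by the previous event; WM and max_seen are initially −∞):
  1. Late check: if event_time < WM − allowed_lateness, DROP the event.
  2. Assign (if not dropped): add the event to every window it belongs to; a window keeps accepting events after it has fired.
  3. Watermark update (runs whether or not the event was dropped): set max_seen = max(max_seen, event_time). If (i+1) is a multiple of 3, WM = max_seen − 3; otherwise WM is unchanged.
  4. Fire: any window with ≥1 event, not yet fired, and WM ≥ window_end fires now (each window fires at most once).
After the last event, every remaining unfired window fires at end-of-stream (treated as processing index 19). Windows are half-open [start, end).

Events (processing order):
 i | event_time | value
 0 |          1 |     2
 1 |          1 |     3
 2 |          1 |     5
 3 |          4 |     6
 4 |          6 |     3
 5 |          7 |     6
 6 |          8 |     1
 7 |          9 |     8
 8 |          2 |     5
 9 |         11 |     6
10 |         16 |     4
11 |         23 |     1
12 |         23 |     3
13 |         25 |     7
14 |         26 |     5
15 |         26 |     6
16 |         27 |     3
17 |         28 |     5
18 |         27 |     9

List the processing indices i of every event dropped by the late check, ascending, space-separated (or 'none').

i=0 t=1 v=2: → [1,6); WM=−∞
i=1 t=1 v=3: → [1,6); WM=−∞
i=2 t=1 v=5: → [1,6); WM=-2
i=3 t=4 v=6: → [1,9); WM=-2
i=4 t=6 v=3: → [1,11); WM=-2
i=5 t=7 v=6: → [1,12); WM=4
i=6 t=8 v=1: → [1,13); WM=4
i=7 t=9 v=8: → [1,14); WM=4
i=8 t=2 v=5: → [1,14); WM=6
i=9 t=11 v=6: → [1,16); WM=6
i=10 t=16 v=4: → [16,21); WM=6
i=11 t=23 v=1: → [23,28); WM=20
i=12 t=23 v=3: → [23,28); WM=20
i=13 t=25 v=7: → [23,30); WM=20
i=14 t=26 v=5: → [23,31); WM=23
i=15 t=26 v=6: → [23,31); WM=23
i=16 t=27 v=3: → [23,32); WM=23
i=17 t=28 v=5: → [23,33); WM=25
i=18 t=27 v=9: → [23,33); WM=25

none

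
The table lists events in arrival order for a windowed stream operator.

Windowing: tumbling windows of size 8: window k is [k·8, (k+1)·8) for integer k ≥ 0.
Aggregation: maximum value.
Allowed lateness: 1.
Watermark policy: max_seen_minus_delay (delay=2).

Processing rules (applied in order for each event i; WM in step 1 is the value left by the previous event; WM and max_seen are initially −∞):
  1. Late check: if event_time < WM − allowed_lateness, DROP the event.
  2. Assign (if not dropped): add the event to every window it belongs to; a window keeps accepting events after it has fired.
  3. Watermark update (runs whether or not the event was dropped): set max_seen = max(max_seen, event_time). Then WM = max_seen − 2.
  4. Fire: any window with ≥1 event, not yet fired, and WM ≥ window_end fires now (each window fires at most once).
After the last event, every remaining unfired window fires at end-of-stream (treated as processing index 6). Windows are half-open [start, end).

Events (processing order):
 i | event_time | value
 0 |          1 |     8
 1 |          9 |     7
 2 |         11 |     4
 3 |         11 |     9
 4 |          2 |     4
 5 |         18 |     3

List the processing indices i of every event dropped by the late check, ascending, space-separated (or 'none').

4

i=0 t=1 v=8: → [0,8); WM=-1
i=1 t=9 v=7: → [8,16); WM=7
i=2 t=11 v=4: → [8,16); WM=9; [0,8) fires=8
i=3 t=11 v=9: → [8,16); WM=9
i=4 t=2 v=4: DROP (t<9-1); WM=9
i=5 t=18 v=3: → [16,24); WM=16; [8,16) fires=9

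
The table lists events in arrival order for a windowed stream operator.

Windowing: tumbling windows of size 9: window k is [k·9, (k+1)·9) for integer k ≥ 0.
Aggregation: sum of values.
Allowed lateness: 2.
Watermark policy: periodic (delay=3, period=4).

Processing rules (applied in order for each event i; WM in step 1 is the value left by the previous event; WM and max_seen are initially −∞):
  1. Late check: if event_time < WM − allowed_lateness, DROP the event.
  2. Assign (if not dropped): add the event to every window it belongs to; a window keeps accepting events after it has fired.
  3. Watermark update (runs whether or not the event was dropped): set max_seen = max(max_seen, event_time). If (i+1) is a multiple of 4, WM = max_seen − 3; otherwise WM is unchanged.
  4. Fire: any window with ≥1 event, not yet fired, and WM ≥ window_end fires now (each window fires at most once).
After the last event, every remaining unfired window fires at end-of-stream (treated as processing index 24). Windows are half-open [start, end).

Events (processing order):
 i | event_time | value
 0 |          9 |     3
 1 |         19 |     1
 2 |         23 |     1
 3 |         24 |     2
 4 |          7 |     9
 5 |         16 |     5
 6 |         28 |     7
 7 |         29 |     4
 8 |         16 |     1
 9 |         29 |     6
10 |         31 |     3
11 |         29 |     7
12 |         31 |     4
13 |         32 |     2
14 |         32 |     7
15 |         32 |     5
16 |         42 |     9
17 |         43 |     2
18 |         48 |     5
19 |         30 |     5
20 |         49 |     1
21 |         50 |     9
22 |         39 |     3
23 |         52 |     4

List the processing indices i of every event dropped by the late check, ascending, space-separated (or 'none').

4 5 8 22

i=0 t=9 v=3: → [9,18); WM=−∞
i=1 t=19 v=1: → [18,27); WM=−∞
i=2 t=23 v=1: → [18,27); WM=−∞
i=3 t=24 v=2: → [18,27); WM=21; [9,18) fires=3
i=4 t=7 v=9: DROP (t<21-2); WM=21
i=5 t=16 v=5: DROP (t<21-2); WM=21
i=6 t=28 v=7: → [27,36); WM=21
i=7 t=29 v=4: → [27,36); WM=26
i=8 t=16 v=1: DROP (t<26-2); WM=26
i=9 t=29 v=6: → [27,36); WM=26
i=10 t=31 v=3: → [27,36); WM=26
i=11 t=29 v=7: → [27,36); WM=28; [18,27) fires=4
i=12 t=31 v=4: → [27,36); WM=28
i=13 t=32 v=2: → [27,36); WM=28
i=14 t=32 v=7: → [27,36); WM=28
i=15 t=32 v=5: → [27,36); WM=29
i=16 t=42 v=9: → [36,45); WM=29
i=17 t=43 v=2: → [36,45); WM=29
i=18 t=48 v=5: → [45,54); WM=29
i=19 t=30 v=5: → [27,36); WM=45; [27,36) fires=50 [36,45) fires=11
i=20 t=49 v=1: → [45,54); WM=45
i=21 t=50 v=9: → [45,54); WM=45
i=22 t=39 v=3: DROP (t<45-2); WM=45
i=23 t=52 v=4: → [45,54); WM=49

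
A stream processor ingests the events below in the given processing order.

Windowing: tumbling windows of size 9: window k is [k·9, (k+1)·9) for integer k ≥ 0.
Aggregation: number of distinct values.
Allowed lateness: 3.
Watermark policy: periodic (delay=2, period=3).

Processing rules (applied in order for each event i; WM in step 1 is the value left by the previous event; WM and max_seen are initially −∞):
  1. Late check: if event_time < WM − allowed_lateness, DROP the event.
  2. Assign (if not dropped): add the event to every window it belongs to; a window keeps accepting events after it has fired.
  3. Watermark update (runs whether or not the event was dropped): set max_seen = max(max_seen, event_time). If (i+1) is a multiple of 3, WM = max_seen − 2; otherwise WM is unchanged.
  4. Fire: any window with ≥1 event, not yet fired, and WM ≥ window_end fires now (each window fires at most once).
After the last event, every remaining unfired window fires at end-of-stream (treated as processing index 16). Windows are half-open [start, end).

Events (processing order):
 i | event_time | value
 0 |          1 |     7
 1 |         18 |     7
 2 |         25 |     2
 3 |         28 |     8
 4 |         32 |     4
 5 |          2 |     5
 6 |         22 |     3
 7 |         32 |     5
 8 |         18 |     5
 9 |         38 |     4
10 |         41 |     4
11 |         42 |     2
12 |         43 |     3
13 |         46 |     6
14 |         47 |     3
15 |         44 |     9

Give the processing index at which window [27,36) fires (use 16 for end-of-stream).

11

i=0 t=1 v=7: → [0,9); WM=−∞
i=1 t=18 v=7: → [18,27); WM=−∞
i=2 t=25 v=2: → [18,27); WM=23; [0,9) fires=1
i=3 t=28 v=8: → [27,36); WM=23
i=4 t=32 v=4: → [27,36); WM=23
i=5 t=2 v=5: DROP (t<23-3); WM=30; [18,27) fires=2
i=6 t=22 v=3: DROP (t<30-3); WM=30
i=7 t=32 v=5: → [27,36); WM=30
i=8 t=18 v=5: DROP (t<30-3); WM=30
i=9 t=38 v=4: → [36,45); WM=30
i=10 t=41 v=4: → [36,45); WM=30
i=11 t=42 v=2: → [36,45); WM=40; [27,36) fires=3
i=12 t=43 v=3: → [36,45); WM=40
i=13 t=46 v=6: → [45,54); WM=40
i=14 t=47 v=3: → [45,54); WM=45; [36,45) fires=3
i=15 t=44 v=9: → [36,45); WM=45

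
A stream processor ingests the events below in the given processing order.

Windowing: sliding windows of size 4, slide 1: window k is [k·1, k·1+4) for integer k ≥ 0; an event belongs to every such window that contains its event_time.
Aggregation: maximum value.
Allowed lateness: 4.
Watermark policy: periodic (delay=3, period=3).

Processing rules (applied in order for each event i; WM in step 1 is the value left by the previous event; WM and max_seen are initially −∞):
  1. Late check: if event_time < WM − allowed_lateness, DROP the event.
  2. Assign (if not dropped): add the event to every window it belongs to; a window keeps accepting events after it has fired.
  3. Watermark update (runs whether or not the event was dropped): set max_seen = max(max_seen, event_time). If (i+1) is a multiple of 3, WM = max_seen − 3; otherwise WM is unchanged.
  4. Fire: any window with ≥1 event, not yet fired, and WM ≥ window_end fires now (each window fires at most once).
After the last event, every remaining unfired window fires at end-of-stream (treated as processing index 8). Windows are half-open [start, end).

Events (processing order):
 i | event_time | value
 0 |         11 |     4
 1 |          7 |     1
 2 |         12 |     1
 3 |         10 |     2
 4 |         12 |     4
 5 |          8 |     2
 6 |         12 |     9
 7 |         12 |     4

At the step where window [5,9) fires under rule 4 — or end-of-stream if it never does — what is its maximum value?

i=0 t=11 v=4: → [11,15),[10,14),[9,13),[8,12); WM=−∞
i=1 t=7 v=1: → [7,11),[6,10),[5,9),[4,8); WM=−∞
i=2 t=12 v=1: → [12,16),[11,15),[10,14),[9,13); WM=9; [4,8) fires=1 [5,9) fires=1
i=3 t=10 v=2: → [10,14),[9,13),[8,12),[7,11); WM=9
i=4 t=12 v=4: → [12,16),[11,15),[10,14),[9,13); WM=9
i=5 t=8 v=2: → [8,12),[7,11),[6,10),[5,9); WM=9
i=6 t=12 v=9: → [12,16),[11,15),[10,14),[9,13); WM=9
i=7 t=12 v=4: → [12,16),[11,15),[10,14),[9,13); WM=9

1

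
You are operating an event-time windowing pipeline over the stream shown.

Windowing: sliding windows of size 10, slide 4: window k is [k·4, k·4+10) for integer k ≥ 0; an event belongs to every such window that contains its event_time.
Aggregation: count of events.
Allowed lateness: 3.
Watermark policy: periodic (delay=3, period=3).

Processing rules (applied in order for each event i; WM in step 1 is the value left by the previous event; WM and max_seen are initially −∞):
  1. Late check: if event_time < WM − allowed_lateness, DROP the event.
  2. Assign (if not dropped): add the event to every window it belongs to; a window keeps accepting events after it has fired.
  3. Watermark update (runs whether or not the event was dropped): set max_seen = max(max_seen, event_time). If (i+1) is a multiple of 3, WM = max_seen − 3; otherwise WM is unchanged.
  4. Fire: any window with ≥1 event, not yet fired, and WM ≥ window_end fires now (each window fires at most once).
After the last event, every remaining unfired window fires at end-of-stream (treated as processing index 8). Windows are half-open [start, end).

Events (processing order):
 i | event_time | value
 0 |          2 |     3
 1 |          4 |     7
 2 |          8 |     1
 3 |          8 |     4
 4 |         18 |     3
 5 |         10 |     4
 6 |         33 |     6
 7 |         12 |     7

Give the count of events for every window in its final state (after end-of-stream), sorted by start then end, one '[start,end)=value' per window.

i=0 t=2 v=3: → [0,10); WM=−∞
i=1 t=4 v=7: → [4,14),[0,10); WM=−∞
i=2 t=8 v=1: → [8,18),[4,14),[0,10); WM=5
i=3 t=8 v=4: → [8,18),[4,14),[0,10); WM=5
i=4 t=18 v=3: → [16,26),[12,22); WM=5
i=5 t=10 v=4: → [8,18),[4,14); WM=15; [0,10) fires=4 [4,14) fires=4
i=6 t=33 v=6: → [32,42),[28,38),[24,34); WM=15
i=7 t=12 v=7: → [12,22),[8,18),[4,14); WM=15

[0,10)=4 [4,14)=5 [8,18)=4 [12,22)=2 [16,26)=1 [24,34)=1 [28,38)=1 [32,42)=1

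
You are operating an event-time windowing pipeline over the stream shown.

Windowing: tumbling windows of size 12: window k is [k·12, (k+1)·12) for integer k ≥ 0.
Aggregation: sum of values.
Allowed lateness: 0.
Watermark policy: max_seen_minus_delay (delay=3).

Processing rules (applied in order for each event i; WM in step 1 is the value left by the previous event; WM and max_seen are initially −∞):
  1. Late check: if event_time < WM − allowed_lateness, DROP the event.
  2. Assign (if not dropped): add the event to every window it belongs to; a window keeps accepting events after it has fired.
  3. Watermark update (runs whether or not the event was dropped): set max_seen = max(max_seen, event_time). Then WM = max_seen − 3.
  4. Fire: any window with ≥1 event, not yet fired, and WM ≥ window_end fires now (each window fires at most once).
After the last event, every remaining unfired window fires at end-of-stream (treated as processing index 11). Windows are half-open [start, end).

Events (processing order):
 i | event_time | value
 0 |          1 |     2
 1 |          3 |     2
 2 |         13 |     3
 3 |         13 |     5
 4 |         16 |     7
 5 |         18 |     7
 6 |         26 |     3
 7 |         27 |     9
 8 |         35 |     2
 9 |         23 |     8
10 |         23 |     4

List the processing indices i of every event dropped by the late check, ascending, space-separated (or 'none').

9 10

i=0 t=1 v=2: → [0,12); WM=-2
i=1 t=3 v=2: → [0,12); WM=0
i=2 t=13 v=3: → [12,24); WM=10
i=3 t=13 v=5: → [12,24); WM=10
i=4 t=16 v=7: → [12,24); WM=13; [0,12) fires=4
i=5 t=18 v=7: → [12,24); WM=15
i=6 t=26 v=3: → [24,36); WM=23
i=7 t=27 v=9: → [24,36); WM=24; [12,24) fires=22
i=8 t=35 v=2: → [24,36); WM=32
i=9 t=23 v=8: DROP (t<32-0); WM=32
i=10 t=23 v=4: DROP (t<32-0); WM=32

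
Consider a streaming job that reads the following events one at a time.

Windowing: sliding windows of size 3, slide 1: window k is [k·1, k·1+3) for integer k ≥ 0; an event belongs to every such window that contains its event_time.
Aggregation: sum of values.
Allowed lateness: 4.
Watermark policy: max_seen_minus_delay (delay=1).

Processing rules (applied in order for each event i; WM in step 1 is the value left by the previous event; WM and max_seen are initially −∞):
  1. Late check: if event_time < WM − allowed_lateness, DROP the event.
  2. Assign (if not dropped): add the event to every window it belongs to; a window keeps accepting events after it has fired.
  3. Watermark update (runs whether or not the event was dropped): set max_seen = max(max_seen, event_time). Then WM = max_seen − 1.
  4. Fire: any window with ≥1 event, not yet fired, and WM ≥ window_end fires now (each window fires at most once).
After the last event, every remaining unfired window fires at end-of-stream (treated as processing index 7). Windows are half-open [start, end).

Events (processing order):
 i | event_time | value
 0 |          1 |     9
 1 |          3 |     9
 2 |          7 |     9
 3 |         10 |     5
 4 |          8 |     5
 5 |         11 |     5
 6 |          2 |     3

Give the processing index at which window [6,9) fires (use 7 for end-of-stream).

3

i=0 t=1 v=9: → [1,4),[0,3); WM=0
i=1 t=3 v=9: → [3,6),[2,5),[1,4); WM=2
i=2 t=7 v=9: → [7,10),[6,9),[5,8); WM=6; [0,3) fires=9 [1,4) fires=18 [2,5) fires=9 [3,6) fires=9
i=3 t=10 v=5: → [10,13),[9,12),[8,11); WM=9; [5,8) fires=9 [6,9) fires=9
i=4 t=8 v=5: → [8,11),[7,10),[6,9); WM=9
i=5 t=11 v=5: → [11,14),[10,13),[9,12); WM=10; [7,10) fires=14
i=6 t=2 v=3: DROP (t<10-4); WM=10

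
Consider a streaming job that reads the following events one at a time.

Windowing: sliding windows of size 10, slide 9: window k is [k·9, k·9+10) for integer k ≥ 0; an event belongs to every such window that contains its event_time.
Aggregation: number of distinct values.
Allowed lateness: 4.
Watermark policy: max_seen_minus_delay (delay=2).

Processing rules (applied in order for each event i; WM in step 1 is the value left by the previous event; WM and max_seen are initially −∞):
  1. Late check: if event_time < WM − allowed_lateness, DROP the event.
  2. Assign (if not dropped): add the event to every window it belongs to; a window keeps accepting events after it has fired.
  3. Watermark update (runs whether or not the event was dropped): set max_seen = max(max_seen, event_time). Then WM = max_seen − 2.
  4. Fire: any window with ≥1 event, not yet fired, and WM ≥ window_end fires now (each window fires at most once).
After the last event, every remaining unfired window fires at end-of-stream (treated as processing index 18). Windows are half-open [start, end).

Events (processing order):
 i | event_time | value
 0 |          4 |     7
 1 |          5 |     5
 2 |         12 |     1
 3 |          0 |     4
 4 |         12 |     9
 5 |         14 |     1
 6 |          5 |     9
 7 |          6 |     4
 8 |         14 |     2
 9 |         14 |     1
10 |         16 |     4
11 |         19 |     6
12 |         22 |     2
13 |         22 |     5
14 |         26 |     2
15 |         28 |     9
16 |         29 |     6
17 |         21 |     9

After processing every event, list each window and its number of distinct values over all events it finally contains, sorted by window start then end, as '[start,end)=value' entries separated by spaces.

i=0 t=4 v=7: → [0,10); WM=2
i=1 t=5 v=5: → [0,10); WM=3
i=2 t=12 v=1: → [9,19); WM=10; [0,10) fires=2
i=3 t=0 v=4: DROP (t<10-4); WM=10
i=4 t=12 v=9: → [9,19); WM=10
i=5 t=14 v=1: → [9,19); WM=12
i=6 t=5 v=9: DROP (t<12-4); WM=12
i=7 t=6 v=4: DROP (t<12-4); WM=12
i=8 t=14 v=2: → [9,19); WM=12
i=9 t=14 v=1: → [9,19); WM=12
i=10 t=16 v=4: → [9,19); WM=14
i=11 t=19 v=6: → [18,28); WM=17
i=12 t=22 v=2: → [18,28); WM=20; [9,19) fires=4
i=13 t=22 v=5: → [18,28); WM=20
i=14 t=26 v=2: → [18,28); WM=24
i=15 t=28 v=9: → [27,37); WM=26
i=16 t=29 v=6: → [27,37); WM=27
i=17 t=21 v=9: DROP (t<27-4); WM=27

[0,10)=2 [9,19)=4 [18,28)=3 [27,37)=2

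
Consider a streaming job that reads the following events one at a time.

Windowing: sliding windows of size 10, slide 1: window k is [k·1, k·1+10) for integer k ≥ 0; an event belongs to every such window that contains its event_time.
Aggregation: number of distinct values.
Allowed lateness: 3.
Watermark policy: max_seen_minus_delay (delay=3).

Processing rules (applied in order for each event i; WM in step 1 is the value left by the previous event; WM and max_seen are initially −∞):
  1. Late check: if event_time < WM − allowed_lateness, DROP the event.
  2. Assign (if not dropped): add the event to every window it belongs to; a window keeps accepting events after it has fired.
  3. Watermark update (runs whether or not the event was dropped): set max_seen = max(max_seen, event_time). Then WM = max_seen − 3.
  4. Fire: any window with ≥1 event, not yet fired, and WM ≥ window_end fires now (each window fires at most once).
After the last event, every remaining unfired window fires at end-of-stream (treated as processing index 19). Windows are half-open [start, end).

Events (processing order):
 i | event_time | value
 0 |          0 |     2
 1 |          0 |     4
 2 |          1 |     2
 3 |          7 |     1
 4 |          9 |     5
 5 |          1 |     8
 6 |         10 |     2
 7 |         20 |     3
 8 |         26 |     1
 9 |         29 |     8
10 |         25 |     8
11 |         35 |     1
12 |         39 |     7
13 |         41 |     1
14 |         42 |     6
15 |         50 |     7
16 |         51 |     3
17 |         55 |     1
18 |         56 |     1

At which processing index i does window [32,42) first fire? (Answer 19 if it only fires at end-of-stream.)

i=0 t=0 v=2: → [0,10); WM=-3
i=1 t=0 v=4: → [0,10); WM=-3
i=2 t=1 v=2: → [1,11),[0,10); WM=-2
i=3 t=7 v=1: → [7,17),[6,16),[5,15),[4,14),[3,13),[2,12),[1,11),[0,10); WM=4
i=4 t=9 v=5: → [9,19),[8,18),[7,17),[6,16),[5,15),[4,14),[3,13),[2,12),[1,11),[0,10); WM=6
i=5 t=1 v=8: DROP (t<6-3); WM=6
i=6 t=10 v=2: → [10,20),[9,19),[8,18),[7,17),[6,16),[5,15),[4,14),[3,13),[2,12),[1,11); WM=7
i=7 t=20 v=3: → [20,30),[19,29),[18,28),[17,27),[16,26),[15,25),[14,24),[13,23),[12,22),[11,21); WM=17; [0,10) fires=4 [1,11) fires=3 [2,12) fires=3 [3,13) fires=3 [4,14) fires=3 [5,15) fires=3 [6,16) fires=3 [7,17) fires=3
i=8 t=26 v=1: → [26,36),[25,35),[24,34),[23,33),[22,32),[21,31),[20,30),[19,29),[18,28),[17,27); WM=23; [8,18) fires=2 [9,19) fires=2 [10,20) fires=1 [11,21) fires=1 [12,22) fires=1 [13,23) fires=1
i=9 t=29 v=8: → [29,39),[28,38),[27,37),[26,36),[25,35),[24,34),[23,33),[22,32),[21,31),[20,30); WM=26; [14,24) fires=1 [15,25) fires=1 [16,26) fires=1
i=10 t=25 v=8: → [25,35),[24,34),[23,33),[22,32),[21,31),[20,30),[19,29),[18,28),[17,27),[16,26); WM=26
i=11 t=35 v=1: → [35,45),[34,44),[33,43),[32,42),[31,41),[30,40),[29,39),[28,38),[27,37),[26,36); WM=32; [17,27) fires=3 [18,28) fires=3 [19,29) fires=3 [20,30) fires=3 [21,31) fires=2 [22,32) fires=2
i=12 t=39 v=7: → [39,49),[38,48),[37,47),[36,46),[35,45),[34,44),[33,43),[32,42),[31,41),[30,40); WM=36; [23,33) fires=2 [24,34) fires=2 [25,35) fires=2 [26,36) fires=2
i=13 t=41 v=1: → [41,51),[40,50),[39,49),[38,48),[37,47),[36,46),[35,45),[34,44),[33,43),[32,42); WM=38; [27,37) fires=2 [28,38) fires=2
i=14 t=42 v=6: → [42,52),[41,51),[40,50),[39,49),[38,48),[37,47),[36,46),[35,45),[34,44),[33,43); WM=39; [29,39) fires=2
i=15 t=50 v=7: → [50,60),[49,59),[48,58),[47,57),[46,56),[45,55),[44,54),[43,53),[42,52),[41,51); WM=47; [30,40) fires=2 [31,41) fires=2 [32,42) fires=2 [33,43) fires=3 [34,44) fires=3 [35,45) fires=3 [36,46) fires=3 [37,47) fires=3
i=16 t=51 v=3: → [51,61),[50,60),[49,59),[48,58),[47,57),[46,56),[45,55),[44,54),[43,53),[42,52); WM=48; [38,48) fires=3
i=17 t=55 v=1: → [55,65),[54,64),[53,63),[52,62),[51,61),[50,60),[49,59),[48,58),[47,57),[46,56); WM=52; [39,49) fires=3 [40,50) fires=2 [41,51) fires=3 [42,52) fires=3
i=18 t=56 v=1: → [56,66),[55,65),[54,64),[53,63),[52,62),[51,61),[50,60),[49,59),[48,58),[47,57); WM=53; [43,53) fires=2

15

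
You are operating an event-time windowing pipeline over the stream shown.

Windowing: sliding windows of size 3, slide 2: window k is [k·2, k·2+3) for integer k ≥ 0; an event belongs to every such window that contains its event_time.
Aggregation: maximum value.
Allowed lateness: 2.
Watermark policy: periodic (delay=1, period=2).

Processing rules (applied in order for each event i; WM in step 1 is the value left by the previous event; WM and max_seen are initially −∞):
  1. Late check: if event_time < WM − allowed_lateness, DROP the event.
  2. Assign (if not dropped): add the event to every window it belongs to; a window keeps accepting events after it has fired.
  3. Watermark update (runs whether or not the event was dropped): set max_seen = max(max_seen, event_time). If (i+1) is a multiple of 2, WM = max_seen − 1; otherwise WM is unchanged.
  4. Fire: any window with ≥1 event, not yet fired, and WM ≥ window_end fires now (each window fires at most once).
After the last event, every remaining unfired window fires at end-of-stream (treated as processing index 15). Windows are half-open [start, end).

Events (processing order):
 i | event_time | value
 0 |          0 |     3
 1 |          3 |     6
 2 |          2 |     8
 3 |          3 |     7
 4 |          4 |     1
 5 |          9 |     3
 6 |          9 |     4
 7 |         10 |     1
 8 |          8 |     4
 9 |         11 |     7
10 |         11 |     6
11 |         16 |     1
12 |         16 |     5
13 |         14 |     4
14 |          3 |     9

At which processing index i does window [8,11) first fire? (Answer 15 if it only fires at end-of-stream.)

i=0 t=0 v=3: → [0,3); WM=−∞
i=1 t=3 v=6: → [2,5); WM=2
i=2 t=2 v=8: → [2,5),[0,3); WM=2
i=3 t=3 v=7: → [2,5); WM=2
i=4 t=4 v=1: → [4,7),[2,5); WM=2
i=5 t=9 v=3: → [8,11); WM=8; [0,3) fires=8 [2,5) fires=8 [4,7) fires=1
i=6 t=9 v=4: → [8,11); WM=8
i=7 t=10 v=1: → [10,13),[8,11); WM=9
i=8 t=8 v=4: → [8,11),[6,9); WM=9; [6,9) fires=4
i=9 t=11 v=7: → [10,13); WM=10
i=10 t=11 v=6: → [10,13); WM=10
i=11 t=16 v=1: → [16,19),[14,17); WM=15; [8,11) fires=4 [10,13) fires=7
i=12 t=16 v=5: → [16,19),[14,17); WM=15
i=13 t=14 v=4: → [14,17),[12,15); WM=15; [12,15) fires=4
i=14 t=3 v=9: DROP (t<15-2); WM=15

11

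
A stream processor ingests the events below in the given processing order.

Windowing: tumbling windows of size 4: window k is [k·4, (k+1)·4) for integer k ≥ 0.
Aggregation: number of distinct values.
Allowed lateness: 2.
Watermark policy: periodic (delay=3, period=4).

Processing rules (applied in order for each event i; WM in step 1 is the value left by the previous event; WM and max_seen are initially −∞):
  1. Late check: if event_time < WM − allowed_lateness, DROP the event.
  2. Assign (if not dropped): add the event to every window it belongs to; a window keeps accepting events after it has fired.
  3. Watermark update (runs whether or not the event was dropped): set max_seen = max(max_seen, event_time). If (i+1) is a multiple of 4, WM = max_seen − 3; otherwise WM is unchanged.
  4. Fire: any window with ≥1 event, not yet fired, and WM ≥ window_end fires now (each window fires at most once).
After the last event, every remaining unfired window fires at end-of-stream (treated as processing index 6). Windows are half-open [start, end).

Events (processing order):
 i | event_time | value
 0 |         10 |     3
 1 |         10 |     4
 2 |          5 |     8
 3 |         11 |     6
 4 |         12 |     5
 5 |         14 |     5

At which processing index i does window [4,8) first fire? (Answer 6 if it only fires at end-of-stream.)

3

i=0 t=10 v=3: → [8,12); WM=−∞
i=1 t=10 v=4: → [8,12); WM=−∞
i=2 t=5 v=8: → [4,8); WM=−∞
i=3 t=11 v=6: → [8,12); WM=8; [4,8) fires=1
i=4 t=12 v=5: → [12,16); WM=8
i=5 t=14 v=5: → [12,16); WM=8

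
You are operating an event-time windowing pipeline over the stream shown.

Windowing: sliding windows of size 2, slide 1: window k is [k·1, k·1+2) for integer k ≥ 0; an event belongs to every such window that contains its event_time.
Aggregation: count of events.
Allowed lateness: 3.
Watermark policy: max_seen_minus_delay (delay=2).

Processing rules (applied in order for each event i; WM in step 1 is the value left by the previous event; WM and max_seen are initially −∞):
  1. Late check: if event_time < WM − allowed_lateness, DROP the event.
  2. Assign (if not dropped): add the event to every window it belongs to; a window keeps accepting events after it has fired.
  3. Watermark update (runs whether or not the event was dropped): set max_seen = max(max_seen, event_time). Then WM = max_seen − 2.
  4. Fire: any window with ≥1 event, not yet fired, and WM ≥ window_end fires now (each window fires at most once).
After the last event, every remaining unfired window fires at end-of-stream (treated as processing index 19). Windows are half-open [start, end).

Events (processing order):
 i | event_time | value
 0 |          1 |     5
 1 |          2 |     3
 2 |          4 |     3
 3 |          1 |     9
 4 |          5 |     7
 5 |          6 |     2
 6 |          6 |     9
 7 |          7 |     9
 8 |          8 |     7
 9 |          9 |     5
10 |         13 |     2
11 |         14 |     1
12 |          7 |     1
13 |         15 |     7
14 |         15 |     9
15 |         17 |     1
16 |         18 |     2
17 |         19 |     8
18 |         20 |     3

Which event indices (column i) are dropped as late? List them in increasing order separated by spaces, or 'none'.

12

i=0 t=1 v=5: → [1,3),[0,2); WM=-1
i=1 t=2 v=3: → [2,4),[1,3); WM=0
i=2 t=4 v=3: → [4,6),[3,5); WM=2; [0,2) fires=1
i=3 t=1 v=9: → [1,3),[0,2); WM=2
i=4 t=5 v=7: → [5,7),[4,6); WM=3; [1,3) fires=3
i=5 t=6 v=2: → [6,8),[5,7); WM=4; [2,4) fires=1
i=6 t=6 v=9: → [6,8),[5,7); WM=4
i=7 t=7 v=9: → [7,9),[6,8); WM=5; [3,5) fires=1
i=8 t=8 v=7: → [8,10),[7,9); WM=6; [4,6) fires=2
i=9 t=9 v=5: → [9,11),[8,10); WM=7; [5,7) fires=3
i=10 t=13 v=2: → [13,15),[12,14); WM=11; [6,8) fires=3 [7,9) fires=2 [8,10) fires=2 [9,11) fires=1
i=11 t=14 v=1: → [14,16),[13,15); WM=12
i=12 t=7 v=1: DROP (t<12-3); WM=12
i=13 t=15 v=7: → [15,17),[14,16); WM=13
i=14 t=15 v=9: → [15,17),[14,16); WM=13
i=15 t=17 v=1: → [17,19),[16,18); WM=15; [12,14) fires=1 [13,15) fires=2
i=16 t=18 v=2: → [18,20),[17,19); WM=16; [14,16) fires=3
i=17 t=19 v=8: → [19,21),[18,20); WM=17; [15,17) fires=2
i=18 t=20 v=3: → [20,22),[19,21); WM=18; [16,18) fires=1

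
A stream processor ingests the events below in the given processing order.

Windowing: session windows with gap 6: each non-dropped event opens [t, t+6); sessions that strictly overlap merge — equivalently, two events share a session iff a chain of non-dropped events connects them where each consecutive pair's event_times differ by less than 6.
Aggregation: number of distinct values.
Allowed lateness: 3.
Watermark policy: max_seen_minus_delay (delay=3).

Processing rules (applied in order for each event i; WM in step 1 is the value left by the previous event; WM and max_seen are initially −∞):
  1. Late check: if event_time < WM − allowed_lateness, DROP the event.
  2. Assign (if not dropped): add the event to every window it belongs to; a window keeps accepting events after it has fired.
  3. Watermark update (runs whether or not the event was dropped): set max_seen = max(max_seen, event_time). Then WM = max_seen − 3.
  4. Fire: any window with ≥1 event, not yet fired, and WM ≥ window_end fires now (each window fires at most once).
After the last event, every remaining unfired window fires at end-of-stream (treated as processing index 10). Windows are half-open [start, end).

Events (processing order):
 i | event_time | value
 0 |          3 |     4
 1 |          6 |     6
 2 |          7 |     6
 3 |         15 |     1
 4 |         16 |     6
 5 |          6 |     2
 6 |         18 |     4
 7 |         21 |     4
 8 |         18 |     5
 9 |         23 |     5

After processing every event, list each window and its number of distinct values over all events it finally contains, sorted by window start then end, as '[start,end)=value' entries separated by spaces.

i=0 t=3 v=4: → [3,9); WM=0
i=1 t=6 v=6: → [3,12); WM=3
i=2 t=7 v=6: → [3,13); WM=4
i=3 t=15 v=1: → [15,21); WM=12
i=4 t=16 v=6: → [15,22); WM=13
i=5 t=6 v=2: DROP (t<13-3); WM=13
i=6 t=18 v=4: → [15,24); WM=15
i=7 t=21 v=4: → [15,27); WM=18
i=8 t=18 v=5: → [15,27); WM=18
i=9 t=23 v=5: → [15,29); WM=20

[3,13)=2 [15,29)=4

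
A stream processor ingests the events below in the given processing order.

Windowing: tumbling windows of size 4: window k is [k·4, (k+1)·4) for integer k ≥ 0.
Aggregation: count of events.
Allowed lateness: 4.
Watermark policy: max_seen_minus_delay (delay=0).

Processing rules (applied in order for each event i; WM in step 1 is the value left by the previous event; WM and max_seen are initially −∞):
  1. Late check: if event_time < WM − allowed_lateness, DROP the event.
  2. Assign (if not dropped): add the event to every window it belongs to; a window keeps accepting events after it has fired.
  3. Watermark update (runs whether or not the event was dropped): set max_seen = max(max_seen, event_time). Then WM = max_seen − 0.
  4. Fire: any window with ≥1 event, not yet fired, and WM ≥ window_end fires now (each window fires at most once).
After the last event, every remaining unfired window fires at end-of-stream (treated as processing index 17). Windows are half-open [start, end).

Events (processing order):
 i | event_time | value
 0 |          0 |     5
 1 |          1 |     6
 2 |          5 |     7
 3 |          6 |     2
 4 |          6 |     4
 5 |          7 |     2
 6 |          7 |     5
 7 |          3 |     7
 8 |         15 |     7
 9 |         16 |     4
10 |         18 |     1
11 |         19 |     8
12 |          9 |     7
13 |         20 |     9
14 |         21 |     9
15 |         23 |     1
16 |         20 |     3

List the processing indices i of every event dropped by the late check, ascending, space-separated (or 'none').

12

i=0 t=0 v=5: → [0,4); WM=0
i=1 t=1 v=6: → [0,4); WM=1
i=2 t=5 v=7: → [4,8); WM=5; [0,4) fires=2
i=3 t=6 v=2: → [4,8); WM=6
i=4 t=6 v=4: → [4,8); WM=6
i=5 t=7 v=2: → [4,8); WM=7
i=6 t=7 v=5: → [4,8); WM=7
i=7 t=3 v=7: → [0,4); WM=7
i=8 t=15 v=7: → [12,16); WM=15; [4,8) fires=5
i=9 t=16 v=4: → [16,20); WM=16; [12,16) fires=1
i=10 t=18 v=1: → [16,20); WM=18
i=11 t=19 v=8: → [16,20); WM=19
i=12 t=9 v=7: DROP (t<19-4); WM=19
i=13 t=20 v=9: → [20,24); WM=20; [16,20) fires=3
i=14 t=21 v=9: → [20,24); WM=21
i=15 t=23 v=1: → [20,24); WM=23
i=16 t=20 v=3: → [20,24); WM=23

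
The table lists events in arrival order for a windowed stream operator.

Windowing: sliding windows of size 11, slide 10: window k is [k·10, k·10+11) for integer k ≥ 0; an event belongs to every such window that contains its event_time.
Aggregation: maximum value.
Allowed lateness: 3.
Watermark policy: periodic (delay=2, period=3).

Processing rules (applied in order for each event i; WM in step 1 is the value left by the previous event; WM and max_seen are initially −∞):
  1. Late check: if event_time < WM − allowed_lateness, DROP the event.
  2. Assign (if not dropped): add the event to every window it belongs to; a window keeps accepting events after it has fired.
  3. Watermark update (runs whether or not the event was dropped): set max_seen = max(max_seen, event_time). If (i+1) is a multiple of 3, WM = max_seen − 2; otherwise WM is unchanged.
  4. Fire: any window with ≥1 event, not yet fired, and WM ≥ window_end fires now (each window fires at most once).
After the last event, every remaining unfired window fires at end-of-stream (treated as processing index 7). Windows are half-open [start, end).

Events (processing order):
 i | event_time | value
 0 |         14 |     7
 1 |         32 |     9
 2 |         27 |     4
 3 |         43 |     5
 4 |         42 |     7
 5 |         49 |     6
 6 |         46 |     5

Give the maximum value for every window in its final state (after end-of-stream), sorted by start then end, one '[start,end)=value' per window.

i=0 t=14 v=7: → [10,21); WM=−∞
i=1 t=32 v=9: → [30,41); WM=−∞
i=2 t=27 v=4: → [20,31); WM=30; [10,21) fires=7
i=3 t=43 v=5: → [40,51); WM=30
i=4 t=42 v=7: → [40,51); WM=30
i=5 t=49 v=6: → [40,51); WM=47; [20,31) fires=4 [30,41) fires=9
i=6 t=46 v=5: → [40,51); WM=47

[10,21)=7 [20,31)=4 [30,41)=9 [40,51)=7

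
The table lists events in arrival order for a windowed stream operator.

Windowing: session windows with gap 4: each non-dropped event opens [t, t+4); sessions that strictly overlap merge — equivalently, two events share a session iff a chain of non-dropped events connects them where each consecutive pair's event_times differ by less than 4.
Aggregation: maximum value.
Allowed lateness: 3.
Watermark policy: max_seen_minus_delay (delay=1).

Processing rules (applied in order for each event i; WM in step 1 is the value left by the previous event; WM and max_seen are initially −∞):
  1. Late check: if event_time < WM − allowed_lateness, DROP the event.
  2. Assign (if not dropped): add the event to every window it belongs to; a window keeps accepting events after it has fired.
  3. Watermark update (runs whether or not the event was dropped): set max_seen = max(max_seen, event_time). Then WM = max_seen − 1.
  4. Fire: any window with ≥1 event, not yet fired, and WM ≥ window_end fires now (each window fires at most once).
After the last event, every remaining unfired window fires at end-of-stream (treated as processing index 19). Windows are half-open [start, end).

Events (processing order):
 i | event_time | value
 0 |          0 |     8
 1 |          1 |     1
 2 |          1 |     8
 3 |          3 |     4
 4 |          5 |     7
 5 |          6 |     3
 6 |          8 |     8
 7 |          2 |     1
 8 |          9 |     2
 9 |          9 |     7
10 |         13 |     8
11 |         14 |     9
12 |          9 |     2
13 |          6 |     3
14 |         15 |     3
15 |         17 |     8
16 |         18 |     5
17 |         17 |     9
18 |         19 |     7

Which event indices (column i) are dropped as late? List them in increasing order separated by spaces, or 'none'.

7 12 13

i=0 t=0 v=8: → [0,4); WM=-1
i=1 t=1 v=1: → [0,5); WM=0
i=2 t=1 v=8: → [0,5); WM=0
i=3 t=3 v=4: → [0,7); WM=2
i=4 t=5 v=7: → [0,9); WM=4
i=5 t=6 v=3: → [0,10); WM=5
i=6 t=8 v=8: → [0,12); WM=7
i=7 t=2 v=1: DROP (t<7-3); WM=7
i=8 t=9 v=2: → [0,13); WM=8
i=9 t=9 v=7: → [0,13); WM=8
i=10 t=13 v=8: → [13,17); WM=12
i=11 t=14 v=9: → [13,18); WM=13
i=12 t=9 v=2: DROP (t<13-3); WM=13
i=13 t=6 v=3: DROP (t<13-3); WM=13
i=14 t=15 v=3: → [13,19); WM=14
i=15 t=17 v=8: → [13,21); WM=16
i=16 t=18 v=5: → [13,22); WM=17
i=17 t=17 v=9: → [13,22); WM=17
i=18 t=19 v=7: → [13,23); WM=18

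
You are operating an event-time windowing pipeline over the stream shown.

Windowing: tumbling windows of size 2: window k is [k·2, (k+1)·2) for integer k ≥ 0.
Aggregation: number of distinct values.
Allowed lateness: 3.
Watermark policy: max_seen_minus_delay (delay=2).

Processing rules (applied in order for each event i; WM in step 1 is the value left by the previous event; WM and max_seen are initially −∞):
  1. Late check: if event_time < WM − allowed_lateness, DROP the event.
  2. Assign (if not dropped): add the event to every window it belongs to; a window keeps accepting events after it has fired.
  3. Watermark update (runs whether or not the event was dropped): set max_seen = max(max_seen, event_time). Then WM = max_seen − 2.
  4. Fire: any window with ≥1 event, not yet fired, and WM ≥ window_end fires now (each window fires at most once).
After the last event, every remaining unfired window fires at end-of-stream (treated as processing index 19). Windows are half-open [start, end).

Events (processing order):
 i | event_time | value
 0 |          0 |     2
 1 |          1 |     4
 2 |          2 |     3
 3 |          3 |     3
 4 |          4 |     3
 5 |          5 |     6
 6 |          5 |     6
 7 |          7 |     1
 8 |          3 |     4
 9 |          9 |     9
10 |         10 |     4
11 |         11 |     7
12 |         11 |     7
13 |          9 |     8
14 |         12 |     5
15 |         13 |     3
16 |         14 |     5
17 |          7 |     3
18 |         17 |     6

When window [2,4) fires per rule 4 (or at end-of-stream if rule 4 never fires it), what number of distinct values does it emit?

1

i=0 t=0 v=2: → [0,2); WM=-2
i=1 t=1 v=4: → [0,2); WM=-1
i=2 t=2 v=3: → [2,4); WM=0
i=3 t=3 v=3: → [2,4); WM=1
i=4 t=4 v=3: → [4,6); WM=2; [0,2) fires=2
i=5 t=5 v=6: → [4,6); WM=3
i=6 t=5 v=6: → [4,6); WM=3
i=7 t=7 v=1: → [6,8); WM=5; [2,4) fires=1
i=8 t=3 v=4: → [2,4); WM=5
i=9 t=9 v=9: → [8,10); WM=7; [4,6) fires=2
i=10 t=10 v=4: → [10,12); WM=8; [6,8) fires=1
i=11 t=11 v=7: → [10,12); WM=9
i=12 t=11 v=7: → [10,12); WM=9
i=13 t=9 v=8: → [8,10); WM=9
i=14 t=12 v=5: → [12,14); WM=10; [8,10) fires=2
i=15 t=13 v=3: → [12,14); WM=11
i=16 t=14 v=5: → [14,16); WM=12; [10,12) fires=2
i=17 t=7 v=3: DROP (t<12-3); WM=12
i=18 t=17 v=6: → [16,18); WM=15; [12,14) fires=2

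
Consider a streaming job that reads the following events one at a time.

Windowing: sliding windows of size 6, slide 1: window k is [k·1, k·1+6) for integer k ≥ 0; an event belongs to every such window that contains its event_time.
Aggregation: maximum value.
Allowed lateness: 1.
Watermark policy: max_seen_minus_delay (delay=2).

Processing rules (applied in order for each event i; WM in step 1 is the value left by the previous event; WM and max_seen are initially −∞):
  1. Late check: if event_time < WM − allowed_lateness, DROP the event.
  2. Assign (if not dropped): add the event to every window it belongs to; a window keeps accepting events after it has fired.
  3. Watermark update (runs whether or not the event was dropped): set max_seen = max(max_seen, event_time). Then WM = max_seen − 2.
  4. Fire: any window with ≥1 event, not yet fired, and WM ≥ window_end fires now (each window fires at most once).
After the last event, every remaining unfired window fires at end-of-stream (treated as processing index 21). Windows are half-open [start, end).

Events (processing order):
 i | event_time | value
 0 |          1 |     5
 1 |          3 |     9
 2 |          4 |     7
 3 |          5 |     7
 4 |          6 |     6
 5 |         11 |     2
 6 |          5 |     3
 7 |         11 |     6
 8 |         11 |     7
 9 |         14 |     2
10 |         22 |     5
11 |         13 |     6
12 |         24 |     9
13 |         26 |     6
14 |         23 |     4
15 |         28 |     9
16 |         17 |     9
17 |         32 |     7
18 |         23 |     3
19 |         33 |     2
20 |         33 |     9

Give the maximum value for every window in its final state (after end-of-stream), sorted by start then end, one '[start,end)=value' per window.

i=0 t=1 v=5: → [1,7),[0,6); WM=-1
i=1 t=3 v=9: → [3,9),[2,8),[1,7),[0,6); WM=1
i=2 t=4 v=7: → [4,10),[3,9),[2,8),[1,7),[0,6); WM=2
i=3 t=5 v=7: → [5,11),[4,10),[3,9),[2,8),[1,7),[0,6); WM=3
i=4 t=6 v=6: → [6,12),[5,11),[4,10),[3,9),[2,8),[1,7); WM=4
i=5 t=11 v=2: → [11,17),[10,16),[9,15),[8,14),[7,13),[6,12); WM=9; [0,6) fires=9 [1,7) fires=9 [2,8) fires=9 [3,9) fires=9
i=6 t=5 v=3: DROP (t<9-1); WM=9
i=7 t=11 v=6: → [11,17),[10,16),[9,15),[8,14),[7,13),[6,12); WM=9
i=8 t=11 v=7: → [11,17),[10,16),[9,15),[8,14),[7,13),[6,12); WM=9
i=9 t=14 v=2: → [14,20),[13,19),[12,18),[11,17),[10,16),[9,15); WM=12; [4,10) fires=7 [5,11) fires=7 [6,12) fires=7
i=10 t=22 v=5: → [22,28),[21,27),[20,26),[19,25),[18,24),[17,23); WM=20; [7,13) fires=7 [8,14) fires=7 [9,15) fires=7 [10,16) fires=7 [11,17) fires=7 [12,18) fires=2 [13,19) fires=2 [14,20) fires=2
i=11 t=13 v=6: DROP (t<20-1); WM=20
i=12 t=24 v=9: → [24,30),[23,29),[22,28),[21,27),[20,26),[19,25); WM=22
i=13 t=26 v=6: → [26,32),[25,31),[24,30),[23,29),[22,28),[21,27); WM=24; [17,23) fires=5 [18,24) fires=5
i=14 t=23 v=4: → [23,29),[22,28),[21,27),[20,26),[19,25),[18,24); WM=24
i=15 t=28 v=9: → [28,34),[27,33),[26,32),[25,31),[24,30),[23,29); WM=26; [19,25) fires=9 [20,26) fires=9
i=16 t=17 v=9: DROP (t<26-1); WM=26
i=17 t=32 v=7: → [32,38),[31,37),[30,36),[29,35),[28,34),[27,33); WM=30; [21,27) fires=9 [22,28) fires=9 [23,29) fires=9 [24,30) fires=9
i=18 t=23 v=3: DROP (t<30-1); WM=30
i=19 t=33 v=2: → [33,39),[32,38),[31,37),[30,36),[29,35),[28,34); WM=31; [25,31) fires=9
i=20 t=33 v=9: → [33,39),[32,38),[31,37),[30,36),[29,35),[28,34); WM=31

[0,6)=9 [1,7)=9 [2,8)=9 [3,9)=9 [4,10)=7 [5,11)=7 [6,12)=7 [7,13)=7 [8,14)=7 [9,15)=7 [10,16)=7 [11,17)=7 [12,18)=2 [13,19)=2 [14,20)=2 [17,23)=5 [18,24)=5 [19,25)=9 [20,26)=9 [21,27)=9 [22,28)=9 [23,29)=9 [24,30)=9 [25,31)=9 [26,32)=9 [27,33)=9 [28,34)=9 [29,35)=9 [30,36)=9 [31,37)=9 [32,38)=9 [33,39)=9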